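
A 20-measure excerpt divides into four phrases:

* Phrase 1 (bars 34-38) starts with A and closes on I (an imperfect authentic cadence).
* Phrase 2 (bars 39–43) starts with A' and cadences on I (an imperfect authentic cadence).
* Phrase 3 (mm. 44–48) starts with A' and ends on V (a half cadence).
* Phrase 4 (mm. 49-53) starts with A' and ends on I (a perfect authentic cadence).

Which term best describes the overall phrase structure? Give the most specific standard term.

parallel double period

Four phrases in two halves: the first half (mm. 34–43) ends with an imperfect authentic cadence, the second (bars 44–53) with a perfect authentic cadence — a large antecedent–consequent pair, i.e. a double period.
Phrase 3 begins with the same material as phrase 1, making it parallel.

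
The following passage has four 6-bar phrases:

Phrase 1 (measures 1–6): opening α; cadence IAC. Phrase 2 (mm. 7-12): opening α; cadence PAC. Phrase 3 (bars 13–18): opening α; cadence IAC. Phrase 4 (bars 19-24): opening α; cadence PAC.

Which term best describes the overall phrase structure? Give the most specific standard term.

repeated period

The cadence pattern IAC–PAC–IAC–PAC is weak–strong twice, and phrases 3–4 restate phrases 1–2: a period heard twice, not a double period (which would end weakly at phrase 2).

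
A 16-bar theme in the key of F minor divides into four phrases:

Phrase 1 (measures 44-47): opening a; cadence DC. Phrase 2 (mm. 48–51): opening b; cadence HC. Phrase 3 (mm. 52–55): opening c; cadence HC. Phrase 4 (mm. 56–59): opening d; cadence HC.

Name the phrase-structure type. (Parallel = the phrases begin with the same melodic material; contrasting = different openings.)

phrase group

Phrase 4 ends with a half cadence, no stronger than phrase 2's half cadence, so the four phrases do not form a double period; nor do phrases 3–4 duplicate 1–2, so it is not a repeated period. With no phrase reaching a conclusive cadence, the passage is a phrase group.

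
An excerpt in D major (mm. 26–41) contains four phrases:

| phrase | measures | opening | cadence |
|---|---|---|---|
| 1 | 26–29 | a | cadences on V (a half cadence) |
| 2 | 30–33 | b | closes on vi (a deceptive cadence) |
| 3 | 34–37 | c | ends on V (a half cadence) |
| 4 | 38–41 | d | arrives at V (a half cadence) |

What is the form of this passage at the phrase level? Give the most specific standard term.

Phrase 4 ends with a half cadence, no stronger than phrase 2's deceptive cadence, so the four phrases do not form a double period; nor do phrases 3–4 duplicate 1–2, so it is not a repeated period. With no phrase reaching a conclusive cadence, the passage is a phrase group.

phrase group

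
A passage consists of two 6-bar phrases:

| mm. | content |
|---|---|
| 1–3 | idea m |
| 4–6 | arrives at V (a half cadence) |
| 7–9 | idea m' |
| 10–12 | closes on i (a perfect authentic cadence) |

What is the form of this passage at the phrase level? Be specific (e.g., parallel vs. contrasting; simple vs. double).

parallel period

Phrase 1 ends with a half cadence (weaker) and phrase 2 with a perfect authentic cadence (stronger): antecedent + consequent = a period.
The two phrases open with the same material (m / m'), so the period is parallel.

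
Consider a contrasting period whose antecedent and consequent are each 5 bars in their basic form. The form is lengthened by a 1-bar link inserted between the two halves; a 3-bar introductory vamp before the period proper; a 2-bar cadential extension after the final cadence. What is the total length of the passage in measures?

16 measures

Basic contrasting period: 5 + 5 = 10 bars.
10 (basic form) + 1 (link) + 3 (introduction) + 2 (cadential extension) = 16.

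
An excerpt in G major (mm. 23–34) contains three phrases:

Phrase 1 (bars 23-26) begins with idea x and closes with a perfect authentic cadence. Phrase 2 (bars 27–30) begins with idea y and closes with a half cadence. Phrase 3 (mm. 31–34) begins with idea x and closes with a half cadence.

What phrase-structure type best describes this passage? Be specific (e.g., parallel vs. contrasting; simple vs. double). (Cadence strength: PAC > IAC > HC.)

The final phrase closes with a half cadence, which is not stronger than the preceding half cadence; the 3 phrases lack an overall antecedent–consequent design and so form a phrase group.

phrase group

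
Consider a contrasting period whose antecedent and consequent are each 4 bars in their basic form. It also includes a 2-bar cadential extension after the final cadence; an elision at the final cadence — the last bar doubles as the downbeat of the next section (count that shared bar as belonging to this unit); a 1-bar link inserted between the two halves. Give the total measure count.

Basic contrasting period: 4 + 4 = 8 bars.
8 (basic form) + 2 (cadential extension) + 1 (link) = 11.
The elision shares a bar with the next section but does not change this unit's count.

11 measures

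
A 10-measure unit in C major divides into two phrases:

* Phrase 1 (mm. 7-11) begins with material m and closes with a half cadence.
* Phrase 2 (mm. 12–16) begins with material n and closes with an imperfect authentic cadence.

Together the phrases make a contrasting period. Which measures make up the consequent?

The phrase ending with the weaker cadence (half cadence) is the antecedent; the one ending more conclusively (imperfect authentic cadence) is the consequent. The consequent is measures 12–16.

measures 12–16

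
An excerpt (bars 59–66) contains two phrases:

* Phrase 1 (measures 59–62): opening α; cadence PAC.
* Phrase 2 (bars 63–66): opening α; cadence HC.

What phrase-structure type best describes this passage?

phrase group

The second phrase closes with a half cadence, which is not stronger than the first phrase's perfect authentic cadence; without a weak→strong cadential pair there is no antecedent–consequent relationship, so this is a phrase group rather than a period.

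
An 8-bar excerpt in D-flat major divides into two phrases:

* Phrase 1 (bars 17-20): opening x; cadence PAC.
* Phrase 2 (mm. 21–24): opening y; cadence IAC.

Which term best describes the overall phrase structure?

The second phrase closes with an imperfect authentic cadence, which is not stronger than the first phrase's perfect authentic cadence; without a weak→strong cadential pair there is no antecedent–consequent relationship, so this is a phrase group rather than a period.

phrase group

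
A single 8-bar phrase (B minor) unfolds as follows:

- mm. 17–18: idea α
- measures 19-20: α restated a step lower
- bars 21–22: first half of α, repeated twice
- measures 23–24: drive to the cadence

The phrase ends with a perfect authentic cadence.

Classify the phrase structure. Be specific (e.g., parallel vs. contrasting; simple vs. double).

sentence

Basic idea (measures 17–18) + its repetition (mm. 19–20) form the presentation; fragmentation and cadence (measures 21-24) form the continuation — the 8-bar whole is a sentence.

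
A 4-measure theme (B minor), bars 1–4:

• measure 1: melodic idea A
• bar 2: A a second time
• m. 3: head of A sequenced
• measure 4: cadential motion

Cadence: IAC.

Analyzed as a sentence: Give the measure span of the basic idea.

The presentation of a sentence is the basic idea (m. 1) plus its repetition (bar 2); the basic idea is therefore bar 1.

measures 1–1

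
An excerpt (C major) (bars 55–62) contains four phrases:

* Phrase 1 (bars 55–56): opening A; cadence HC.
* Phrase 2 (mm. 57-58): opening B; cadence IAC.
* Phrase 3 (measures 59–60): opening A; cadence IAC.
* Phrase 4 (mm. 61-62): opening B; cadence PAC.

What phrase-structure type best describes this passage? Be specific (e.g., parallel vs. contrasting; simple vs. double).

Four phrases in two halves: the first half (bars 55–58) ends with an imperfect authentic cadence, the second (mm. 59-62) with a perfect authentic cadence — a large antecedent–consequent pair, i.e. a double period.
Phrase 3 begins with the same material as phrase 1, making it parallel.

parallel double period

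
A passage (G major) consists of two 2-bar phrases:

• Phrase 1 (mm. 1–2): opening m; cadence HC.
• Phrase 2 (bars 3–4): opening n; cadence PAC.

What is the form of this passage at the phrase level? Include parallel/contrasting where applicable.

contrasting period

Phrase 1 ends with a half cadence (weaker) and phrase 2 with a perfect authentic cadence (stronger): antecedent + consequent = a period.
The two phrases open with different material (m / n), so the period is contrasting.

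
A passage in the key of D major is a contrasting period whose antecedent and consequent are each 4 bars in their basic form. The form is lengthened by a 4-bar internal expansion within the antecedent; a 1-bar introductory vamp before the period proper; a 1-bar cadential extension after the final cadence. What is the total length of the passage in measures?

14 measures

Basic contrasting period: 4 + 4 = 8 bars.
8 (basic form) + 4 (internal expansion) + 1 (introduction) + 1 (cadential extension) = 14.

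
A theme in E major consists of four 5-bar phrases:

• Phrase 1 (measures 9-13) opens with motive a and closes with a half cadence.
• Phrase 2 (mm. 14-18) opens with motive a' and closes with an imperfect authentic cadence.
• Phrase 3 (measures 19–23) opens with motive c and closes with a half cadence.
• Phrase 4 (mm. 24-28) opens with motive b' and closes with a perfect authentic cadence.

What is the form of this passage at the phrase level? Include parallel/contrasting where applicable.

contrasting double period

Four phrases in two halves: the first half (bars 9-18) ends with an imperfect authentic cadence, the second (measures 19-28) with a perfect authentic cadence — a large antecedent–consequent pair, i.e. a double period.
Phrase 3 begins with different material from phrase 1, making it contrasting.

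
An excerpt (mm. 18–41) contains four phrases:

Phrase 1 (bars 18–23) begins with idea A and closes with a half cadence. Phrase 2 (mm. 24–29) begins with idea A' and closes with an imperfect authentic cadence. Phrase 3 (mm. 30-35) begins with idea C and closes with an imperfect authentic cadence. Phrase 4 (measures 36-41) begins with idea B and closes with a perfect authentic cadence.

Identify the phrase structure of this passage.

contrasting double period

Four phrases in two halves: the first half (mm. 18–29) ends with an imperfect authentic cadence, the second (mm. 30-41) with a perfect authentic cadence — a large antecedent–consequent pair, i.e. a double period.
Phrase 3 begins with different material from phrase 1, making it contrasting.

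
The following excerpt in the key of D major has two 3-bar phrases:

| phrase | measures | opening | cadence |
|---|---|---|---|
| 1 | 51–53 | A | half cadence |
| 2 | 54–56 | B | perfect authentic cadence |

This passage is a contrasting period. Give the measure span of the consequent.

measures 54–56

The antecedent is the phrase ending with the weaker cadence (half cadence, phrase 1) and the consequent the one ending more conclusively (perfect authentic cadence, phrase 2); the consequent is mm. 54–56.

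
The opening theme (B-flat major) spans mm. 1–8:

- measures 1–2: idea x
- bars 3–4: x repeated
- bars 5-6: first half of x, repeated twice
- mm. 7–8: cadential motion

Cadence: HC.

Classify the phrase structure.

sentence

Basic idea (measures 1–2) + its repetition (measures 3–4) form the presentation; fragmentation and cadence (measures 5–8) form the continuation — the 8-bar whole is a sentence.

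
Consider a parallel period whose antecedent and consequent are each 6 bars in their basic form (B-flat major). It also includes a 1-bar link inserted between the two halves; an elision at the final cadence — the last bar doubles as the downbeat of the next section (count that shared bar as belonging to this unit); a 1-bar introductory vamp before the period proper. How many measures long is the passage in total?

14 measures

Basic parallel period: 6 + 6 = 12 bars.
12 (basic form) + 1 (link) + 1 (introduction) = 14.
The elision shares a bar with the next section but does not change this unit's count.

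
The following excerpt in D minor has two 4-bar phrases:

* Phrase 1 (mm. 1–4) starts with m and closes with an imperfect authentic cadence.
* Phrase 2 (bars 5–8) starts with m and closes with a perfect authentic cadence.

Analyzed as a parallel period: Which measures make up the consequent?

measures 5–8

The antecedent is the phrase ending with the weaker cadence (imperfect authentic cadence, phrase 1) and the consequent the one ending more conclusively (perfect authentic cadence, phrase 2); the consequent is bars 5-8.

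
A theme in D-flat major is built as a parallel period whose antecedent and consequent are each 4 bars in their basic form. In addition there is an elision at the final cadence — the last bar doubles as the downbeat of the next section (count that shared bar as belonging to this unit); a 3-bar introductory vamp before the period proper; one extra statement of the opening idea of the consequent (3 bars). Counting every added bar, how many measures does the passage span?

Basic parallel period: 4 + 4 = 8 bars.
8 (basic form) + 3 (introduction) + 3 (extra statement) = 14.
The elision shares a bar with the next section but does not change this unit's count.

14 measures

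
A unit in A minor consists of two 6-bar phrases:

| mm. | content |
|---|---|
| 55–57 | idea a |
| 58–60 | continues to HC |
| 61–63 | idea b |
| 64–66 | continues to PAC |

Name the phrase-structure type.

contrasting period

Phrase 1 ends with a half cadence (weaker) and phrase 2 with a perfect authentic cadence (stronger): antecedent + consequent = a period.
The two phrases open with different material (a / b), so the period is contrasting.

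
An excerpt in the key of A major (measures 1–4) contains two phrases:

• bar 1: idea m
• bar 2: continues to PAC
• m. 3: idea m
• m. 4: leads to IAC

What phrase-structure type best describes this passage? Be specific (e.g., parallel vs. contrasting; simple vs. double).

The second phrase closes with an imperfect authentic cadence, which is not stronger than the first phrase's perfect authentic cadence; without a weak→strong cadential pair there is no antecedent–consequent relationship, so this is a phrase group rather than a period.

phrase group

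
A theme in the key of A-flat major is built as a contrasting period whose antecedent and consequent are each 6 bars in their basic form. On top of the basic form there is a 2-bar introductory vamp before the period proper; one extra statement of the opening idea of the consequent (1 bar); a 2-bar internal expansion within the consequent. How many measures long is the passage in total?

17 measures

Basic contrasting period: 6 + 6 = 12 bars.
12 (basic form) + 2 (introduction) + 1 (extra statement) + 2 (internal expansion) = 17.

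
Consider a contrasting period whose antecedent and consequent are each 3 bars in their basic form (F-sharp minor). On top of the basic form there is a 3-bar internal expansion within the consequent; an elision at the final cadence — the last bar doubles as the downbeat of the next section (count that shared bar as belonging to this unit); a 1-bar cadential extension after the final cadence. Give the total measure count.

Basic contrasting period: 3 + 3 = 6 bars.
6 (basic form) + 3 (internal expansion) + 1 (cadential extension) = 10.
The elision shares a bar with the next section but does not change this unit's count.

10 measures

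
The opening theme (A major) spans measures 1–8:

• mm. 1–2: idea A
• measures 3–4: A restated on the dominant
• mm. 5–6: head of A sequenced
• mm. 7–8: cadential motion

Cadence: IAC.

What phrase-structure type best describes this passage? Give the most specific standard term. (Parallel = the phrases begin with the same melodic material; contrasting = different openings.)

sentence

Basic idea (mm. 1–2) + its repetition (mm. 3-4) form the presentation; fragmentation and cadence (measures 5–8) form the continuation — the 8-bar whole is a sentence.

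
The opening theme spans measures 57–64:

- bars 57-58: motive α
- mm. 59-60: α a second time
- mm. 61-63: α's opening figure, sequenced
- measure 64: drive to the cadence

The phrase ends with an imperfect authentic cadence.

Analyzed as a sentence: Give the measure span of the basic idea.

measures 57–58

The presentation of a sentence is the basic idea (bars 57–58) plus its repetition (bars 59–60); the basic idea is therefore mm. 57–58.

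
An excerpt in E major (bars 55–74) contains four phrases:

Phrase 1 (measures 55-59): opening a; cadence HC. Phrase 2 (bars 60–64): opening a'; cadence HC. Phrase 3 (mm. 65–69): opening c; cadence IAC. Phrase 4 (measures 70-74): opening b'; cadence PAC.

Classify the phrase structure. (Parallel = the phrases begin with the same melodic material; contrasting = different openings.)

Four phrases in two halves: the first half (mm. 55–64) ends with a half cadence, the second (mm. 65-74) with a perfect authentic cadence — a large antecedent–consequent pair, i.e. a double period.
Phrase 3 begins with different material from phrase 1, making it contrasting.

contrasting double period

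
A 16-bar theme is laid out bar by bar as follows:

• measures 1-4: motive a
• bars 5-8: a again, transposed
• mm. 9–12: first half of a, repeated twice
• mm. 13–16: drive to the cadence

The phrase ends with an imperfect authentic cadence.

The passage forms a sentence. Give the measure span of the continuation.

measures 9–16

After the presentation (mm. 1–8), the continuation covers the fragmentation through the cadence: measures 9–16.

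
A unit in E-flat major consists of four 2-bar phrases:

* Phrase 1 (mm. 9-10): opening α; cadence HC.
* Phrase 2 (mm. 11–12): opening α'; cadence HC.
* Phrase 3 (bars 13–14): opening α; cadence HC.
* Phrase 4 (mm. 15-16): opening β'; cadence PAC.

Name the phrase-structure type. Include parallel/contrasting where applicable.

parallel double period

Four phrases in two halves: the first half (bars 9-12) ends with a half cadence, the second (bars 13–16) with a perfect authentic cadence — a large antecedent–consequent pair, i.e. a double period.
Phrase 3 begins with the same material as phrase 1, making it parallel.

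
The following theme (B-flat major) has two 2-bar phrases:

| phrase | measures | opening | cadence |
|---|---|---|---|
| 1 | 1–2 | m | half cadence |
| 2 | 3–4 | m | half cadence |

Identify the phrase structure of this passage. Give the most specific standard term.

Both phrases have the same opening (m) and the same cadence (half cadence): the second is a restatement, not a consequent, so this is a repeated phrase rather than a period.

repeated phrase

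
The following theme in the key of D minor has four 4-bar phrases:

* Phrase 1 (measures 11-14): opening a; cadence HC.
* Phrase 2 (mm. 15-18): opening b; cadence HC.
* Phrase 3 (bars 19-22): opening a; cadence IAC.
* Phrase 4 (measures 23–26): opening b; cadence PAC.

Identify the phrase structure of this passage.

parallel double period

Four phrases in two halves: the first half (mm. 11–18) ends with a half cadence, the second (mm. 19-26) with a perfect authentic cadence — a large antecedent–consequent pair, i.e. a double period.
Phrase 3 begins with the same material as phrase 1, making it parallel.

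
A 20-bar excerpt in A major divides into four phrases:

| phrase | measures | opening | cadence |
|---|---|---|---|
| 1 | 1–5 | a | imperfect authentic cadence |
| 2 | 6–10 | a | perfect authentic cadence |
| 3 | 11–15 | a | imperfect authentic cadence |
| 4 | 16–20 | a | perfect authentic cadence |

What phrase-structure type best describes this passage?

repeated period

The cadence pattern IAC–PAC–IAC–PAC is weak–strong twice, and phrases 3–4 restate phrases 1–2: a period heard twice, not a double period (which would end weakly at phrase 2).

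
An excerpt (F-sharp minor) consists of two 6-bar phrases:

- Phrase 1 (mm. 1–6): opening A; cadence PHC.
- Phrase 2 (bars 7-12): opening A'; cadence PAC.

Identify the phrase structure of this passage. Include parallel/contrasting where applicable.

Phrase 1 ends with a Phrygian half cadence (weaker) and phrase 2 with a perfect authentic cadence (stronger): antecedent + consequent = a period.
The two phrases open with the same material (A / A'), so the period is parallel.

parallel period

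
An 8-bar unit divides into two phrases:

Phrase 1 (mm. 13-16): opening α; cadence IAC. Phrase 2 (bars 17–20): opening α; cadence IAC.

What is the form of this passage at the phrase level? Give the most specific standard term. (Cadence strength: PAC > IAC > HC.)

repeated phrase

Both phrases have the same opening (α) and the same cadence (imperfect authentic cadence): the second is a restatement, not a consequent, so this is a repeated phrase rather than a period.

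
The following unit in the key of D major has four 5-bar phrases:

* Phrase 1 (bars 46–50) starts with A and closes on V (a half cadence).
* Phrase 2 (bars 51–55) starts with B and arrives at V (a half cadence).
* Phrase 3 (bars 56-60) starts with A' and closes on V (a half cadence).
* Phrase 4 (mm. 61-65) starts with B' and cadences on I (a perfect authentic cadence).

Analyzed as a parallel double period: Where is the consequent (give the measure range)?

In a double period the four phrases pair into a large antecedent (phrases 1–2, ending half cadence) and a large consequent (phrases 3–4, ending perfect authentic cadence). The consequent spans measures 56–65.

measures 56–65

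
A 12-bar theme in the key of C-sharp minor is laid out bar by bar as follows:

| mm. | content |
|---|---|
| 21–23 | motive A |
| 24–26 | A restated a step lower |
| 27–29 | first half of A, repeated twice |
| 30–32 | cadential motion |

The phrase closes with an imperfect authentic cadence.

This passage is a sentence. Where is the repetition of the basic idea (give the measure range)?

measures 24–26

The presentation of a sentence is the basic idea (mm. 21–23) plus its repetition (mm. 24–26); the repetition of the basic idea is therefore measures 24–26.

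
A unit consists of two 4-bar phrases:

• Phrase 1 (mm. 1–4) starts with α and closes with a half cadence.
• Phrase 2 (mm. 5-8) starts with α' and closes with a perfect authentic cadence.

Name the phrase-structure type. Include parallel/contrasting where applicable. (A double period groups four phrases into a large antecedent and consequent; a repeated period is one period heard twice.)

parallel period

Phrase 1 ends with a half cadence (weaker) and phrase 2 with a perfect authentic cadence (stronger): antecedent + consequent = a period.
The two phrases open with the same material (α / α'), so the period is parallel.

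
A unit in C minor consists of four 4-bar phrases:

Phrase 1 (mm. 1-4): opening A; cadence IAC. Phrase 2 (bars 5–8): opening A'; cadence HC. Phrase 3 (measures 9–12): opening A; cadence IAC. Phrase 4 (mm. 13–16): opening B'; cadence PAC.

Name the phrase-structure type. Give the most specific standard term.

Four phrases in two halves: the first half (mm. 1-8) ends with a half cadence, the second (mm. 9–16) with a perfect authentic cadence — a large antecedent–consequent pair, i.e. a double period.
Phrase 3 begins with the same material as phrase 1, making it parallel.

parallel double period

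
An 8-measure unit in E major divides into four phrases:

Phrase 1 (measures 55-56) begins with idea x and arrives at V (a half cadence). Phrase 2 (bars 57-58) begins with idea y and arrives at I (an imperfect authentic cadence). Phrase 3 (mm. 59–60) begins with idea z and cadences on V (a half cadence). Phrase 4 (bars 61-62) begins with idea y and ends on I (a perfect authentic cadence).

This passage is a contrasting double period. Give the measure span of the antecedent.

In a double period the four phrases pair into a large antecedent (phrases 1–2, ending imperfect authentic cadence) and a large consequent (phrases 3–4, ending perfect authentic cadence). The antecedent spans mm. 55–58.

measures 55–58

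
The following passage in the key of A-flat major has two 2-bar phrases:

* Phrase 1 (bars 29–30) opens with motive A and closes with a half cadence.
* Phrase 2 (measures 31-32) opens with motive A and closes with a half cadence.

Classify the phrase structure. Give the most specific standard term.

Both phrases have the same opening (A) and the same cadence (half cadence): the second is a restatement, not a consequent, so this is a repeated phrase rather than a period.

repeated phrase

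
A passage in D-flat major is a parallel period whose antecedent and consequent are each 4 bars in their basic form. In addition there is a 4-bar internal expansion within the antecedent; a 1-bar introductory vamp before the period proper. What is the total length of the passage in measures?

Basic parallel period: 4 + 4 = 8 bars.
8 (basic form) + 4 (internal expansion) + 1 (introduction) = 13.

13 measures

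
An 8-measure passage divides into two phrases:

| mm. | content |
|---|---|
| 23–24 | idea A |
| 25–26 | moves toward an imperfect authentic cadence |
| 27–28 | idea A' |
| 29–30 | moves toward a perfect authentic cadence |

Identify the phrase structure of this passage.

parallel period

Phrase 1 ends with an imperfect authentic cadence (weaker) and phrase 2 with a perfect authentic cadence (stronger): antecedent + consequent = a period.
The two phrases open with the same material (A / A'), so the period is parallel.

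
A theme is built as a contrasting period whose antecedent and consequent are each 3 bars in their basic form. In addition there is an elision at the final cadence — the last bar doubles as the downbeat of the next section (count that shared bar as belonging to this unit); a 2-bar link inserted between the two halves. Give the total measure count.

8 measures

Basic contrasting period: 3 + 3 = 6 bars.
6 (basic form) + 2 (link) = 8.
The elision shares a bar with the next section but does not change this unit's count.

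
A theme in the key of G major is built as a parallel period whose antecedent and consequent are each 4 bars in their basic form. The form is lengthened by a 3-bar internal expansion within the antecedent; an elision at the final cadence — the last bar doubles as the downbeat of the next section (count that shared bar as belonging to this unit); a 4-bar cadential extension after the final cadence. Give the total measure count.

Basic parallel period: 4 + 4 = 8 bars.
8 (basic form) + 3 (internal expansion) + 4 (cadential extension) = 15.
The elision shares a bar with the next section but does not change this unit's count.

15 measures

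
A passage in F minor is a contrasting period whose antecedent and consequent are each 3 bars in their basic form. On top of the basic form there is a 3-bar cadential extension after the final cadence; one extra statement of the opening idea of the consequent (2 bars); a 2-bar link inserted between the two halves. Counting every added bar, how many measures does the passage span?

13 measures

Basic contrasting period: 3 + 3 = 6 bars.
6 (basic form) + 3 (cadential extension) + 2 (extra statement) + 2 (link) = 13.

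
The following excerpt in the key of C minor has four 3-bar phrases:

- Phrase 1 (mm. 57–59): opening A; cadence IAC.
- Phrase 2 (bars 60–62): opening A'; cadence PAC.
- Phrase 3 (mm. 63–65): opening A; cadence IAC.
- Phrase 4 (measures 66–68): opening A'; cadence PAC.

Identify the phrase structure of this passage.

repeated period

The cadence pattern IAC–PAC–IAC–PAC is weak–strong twice, and phrases 3–4 restate phrases 1–2: a period heard twice, not a double period (which would end weakly at phrase 2).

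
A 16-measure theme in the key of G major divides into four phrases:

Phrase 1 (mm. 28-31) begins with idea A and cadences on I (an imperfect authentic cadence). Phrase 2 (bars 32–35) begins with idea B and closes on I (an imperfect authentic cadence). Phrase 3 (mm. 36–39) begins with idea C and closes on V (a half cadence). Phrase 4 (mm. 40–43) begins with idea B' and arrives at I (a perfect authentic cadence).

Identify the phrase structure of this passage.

Four phrases in two halves: the first half (measures 28–35) ends with an imperfect authentic cadence, the second (mm. 36-43) with a perfect authentic cadence — a large antecedent–consequent pair, i.e. a double period.
Phrase 3 begins with different material from phrase 1, making it contrasting.

contrasting double period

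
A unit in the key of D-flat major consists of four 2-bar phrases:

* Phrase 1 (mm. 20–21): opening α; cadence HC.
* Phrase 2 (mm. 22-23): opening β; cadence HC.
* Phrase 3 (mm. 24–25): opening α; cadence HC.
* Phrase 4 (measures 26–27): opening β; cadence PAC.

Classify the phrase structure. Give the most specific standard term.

Four phrases in two halves: the first half (mm. 20-23) ends with a half cadence, the second (mm. 24–27) with a perfect authentic cadence — a large antecedent–consequent pair, i.e. a double period.
Phrase 3 begins with the same material as phrase 1, making it parallel.

parallel double period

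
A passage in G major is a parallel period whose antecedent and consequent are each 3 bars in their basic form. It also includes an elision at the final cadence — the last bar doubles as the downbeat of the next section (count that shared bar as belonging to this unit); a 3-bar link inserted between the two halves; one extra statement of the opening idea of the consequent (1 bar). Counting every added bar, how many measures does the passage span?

Basic parallel period: 3 + 3 = 6 bars.
6 (basic form) + 3 (link) + 1 (extra statement) = 10.
The elision shares a bar with the next section but does not change this unit's count.

10 measures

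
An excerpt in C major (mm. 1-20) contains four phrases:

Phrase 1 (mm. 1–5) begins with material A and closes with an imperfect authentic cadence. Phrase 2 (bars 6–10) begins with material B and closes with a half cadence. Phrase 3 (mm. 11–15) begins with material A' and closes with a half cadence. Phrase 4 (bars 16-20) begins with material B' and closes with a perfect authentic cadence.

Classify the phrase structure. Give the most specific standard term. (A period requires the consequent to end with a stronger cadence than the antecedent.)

Four phrases in two halves: the first half (bars 1–10) ends with a half cadence, the second (bars 11-20) with a perfect authentic cadence — a large antecedent–consequent pair, i.e. a double period.
Phrase 3 begins with the same material as phrase 1, making it parallel.

parallel double period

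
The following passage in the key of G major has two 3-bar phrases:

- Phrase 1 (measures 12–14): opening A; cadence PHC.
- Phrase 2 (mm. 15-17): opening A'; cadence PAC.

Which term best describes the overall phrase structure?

parallel period

Phrase 1 ends with a Phrygian half cadence (weaker) and phrase 2 with a perfect authentic cadence (stronger): antecedent + consequent = a period.
The two phrases open with the same material (A / A'), so the period is parallel.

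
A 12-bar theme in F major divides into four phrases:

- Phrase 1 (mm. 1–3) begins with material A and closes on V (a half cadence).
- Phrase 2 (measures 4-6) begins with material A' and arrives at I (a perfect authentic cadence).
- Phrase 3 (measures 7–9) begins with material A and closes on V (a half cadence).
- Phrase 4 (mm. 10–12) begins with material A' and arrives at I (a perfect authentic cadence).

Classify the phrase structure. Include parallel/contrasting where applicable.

The cadence pattern HC–PAC–HC–PAC is weak–strong twice, and phrases 3–4 restate phrases 1–2: a period heard twice, not a double period (which would end weakly at phrase 2).

repeated period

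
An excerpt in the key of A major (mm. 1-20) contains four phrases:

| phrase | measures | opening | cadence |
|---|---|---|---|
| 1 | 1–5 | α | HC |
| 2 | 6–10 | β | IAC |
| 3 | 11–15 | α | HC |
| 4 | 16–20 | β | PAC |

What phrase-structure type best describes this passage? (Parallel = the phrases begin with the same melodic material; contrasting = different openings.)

Four phrases in two halves: the first half (measures 1-10) ends with an imperfect authentic cadence, the second (measures 11–20) with a perfect authentic cadence — a large antecedent–consequent pair, i.e. a double period.
Phrase 3 begins with the same material as phrase 1, making it parallel.

parallel double period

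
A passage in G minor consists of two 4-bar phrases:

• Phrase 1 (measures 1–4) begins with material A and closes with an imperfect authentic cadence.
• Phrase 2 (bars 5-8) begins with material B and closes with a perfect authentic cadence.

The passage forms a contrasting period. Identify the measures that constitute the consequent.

measures 5–8

The antecedent is the phrase ending with the weaker cadence (imperfect authentic cadence, phrase 1) and the consequent the one ending more conclusively (perfect authentic cadence, phrase 2); the consequent is measures 5–8.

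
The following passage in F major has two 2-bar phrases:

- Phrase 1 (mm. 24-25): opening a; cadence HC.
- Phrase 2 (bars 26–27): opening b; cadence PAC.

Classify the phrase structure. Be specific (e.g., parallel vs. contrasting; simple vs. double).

Phrase 1 ends with a half cadence (weaker) and phrase 2 with a perfect authentic cadence (stronger): antecedent + consequent = a period.
The two phrases open with different material (a / b), so the period is contrasting.

contrasting period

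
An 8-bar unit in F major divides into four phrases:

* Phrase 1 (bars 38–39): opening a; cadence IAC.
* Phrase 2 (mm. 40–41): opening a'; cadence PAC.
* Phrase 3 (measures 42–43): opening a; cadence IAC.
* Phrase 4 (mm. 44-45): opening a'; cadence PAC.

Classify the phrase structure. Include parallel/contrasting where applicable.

repeated period

The cadence pattern IAC–PAC–IAC–PAC is weak–strong twice, and phrases 3–4 restate phrases 1–2: a period heard twice, not a double period (which would end weakly at phrase 2).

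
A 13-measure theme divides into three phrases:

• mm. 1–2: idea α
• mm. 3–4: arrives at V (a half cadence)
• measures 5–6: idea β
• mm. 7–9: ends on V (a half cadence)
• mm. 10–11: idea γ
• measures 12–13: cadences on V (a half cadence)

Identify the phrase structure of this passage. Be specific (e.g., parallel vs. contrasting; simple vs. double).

phrase group

The final phrase closes with a half cadence, which is not stronger than the preceding half cadence; the 3 phrases lack an overall antecedent–consequent design and so form a phrase group.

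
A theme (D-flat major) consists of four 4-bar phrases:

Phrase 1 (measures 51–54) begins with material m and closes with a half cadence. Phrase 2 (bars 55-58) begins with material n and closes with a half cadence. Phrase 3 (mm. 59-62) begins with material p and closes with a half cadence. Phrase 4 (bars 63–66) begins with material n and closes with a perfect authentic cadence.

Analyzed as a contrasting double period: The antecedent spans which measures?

In a double period the four phrases pair into a large antecedent (phrases 1–2, ending half cadence) and a large consequent (phrases 3–4, ending perfect authentic cadence). The antecedent spans bars 51–58.

measures 51–58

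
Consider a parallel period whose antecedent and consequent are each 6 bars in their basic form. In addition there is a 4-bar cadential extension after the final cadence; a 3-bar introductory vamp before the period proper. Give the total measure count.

19 measures

Basic parallel period: 6 + 6 = 12 bars.
12 (basic form) + 4 (cadential extension) + 3 (introduction) = 19.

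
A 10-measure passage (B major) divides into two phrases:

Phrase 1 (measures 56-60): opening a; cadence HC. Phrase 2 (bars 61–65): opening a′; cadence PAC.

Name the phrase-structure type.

parallel period

Phrase 1 ends with a half cadence (weaker) and phrase 2 with a perfect authentic cadence (stronger): antecedent + consequent = a period.
The two phrases open with the same material (a / a′), so the period is parallel.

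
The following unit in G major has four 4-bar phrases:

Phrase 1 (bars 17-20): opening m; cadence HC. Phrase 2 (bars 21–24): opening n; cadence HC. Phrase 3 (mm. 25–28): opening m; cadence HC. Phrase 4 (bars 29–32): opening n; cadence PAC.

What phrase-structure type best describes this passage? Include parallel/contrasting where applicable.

Four phrases in two halves: the first half (measures 17–24) ends with a half cadence, the second (measures 25-32) with a perfect authentic cadence — a large antecedent–consequent pair, i.e. a double period.
Phrase 3 begins with the same material as phrase 1, making it parallel.

parallel double period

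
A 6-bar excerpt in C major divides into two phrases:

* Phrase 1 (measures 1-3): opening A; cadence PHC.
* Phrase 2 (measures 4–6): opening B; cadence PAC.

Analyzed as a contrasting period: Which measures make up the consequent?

measures 4–6

The antecedent is the phrase ending with the weaker cadence (Phrygian half cadence, phrase 1) and the consequent the one ending more conclusively (perfect authentic cadence, phrase 2); the consequent is mm. 4–6.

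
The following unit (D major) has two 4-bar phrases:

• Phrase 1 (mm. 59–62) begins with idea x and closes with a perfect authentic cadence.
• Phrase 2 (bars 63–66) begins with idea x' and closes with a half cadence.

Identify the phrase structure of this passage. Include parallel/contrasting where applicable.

The second phrase closes with a half cadence, which is not stronger than the first phrase's perfect authentic cadence; without a weak→strong cadential pair there is no antecedent–consequent relationship, so this is a phrase group rather than a period.

phrase group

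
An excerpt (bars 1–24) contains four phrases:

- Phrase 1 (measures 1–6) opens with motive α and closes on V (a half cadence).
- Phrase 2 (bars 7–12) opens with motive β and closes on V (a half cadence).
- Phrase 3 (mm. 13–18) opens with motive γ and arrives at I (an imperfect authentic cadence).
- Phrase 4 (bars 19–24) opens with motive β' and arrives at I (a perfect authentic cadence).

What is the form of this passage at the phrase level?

Four phrases in two halves: the first half (mm. 1-12) ends with a half cadence, the second (mm. 13–24) with a perfect authentic cadence — a large antecedent–consequent pair, i.e. a double period.
Phrase 3 begins with different material from phrase 1, making it contrasting.

contrasting double period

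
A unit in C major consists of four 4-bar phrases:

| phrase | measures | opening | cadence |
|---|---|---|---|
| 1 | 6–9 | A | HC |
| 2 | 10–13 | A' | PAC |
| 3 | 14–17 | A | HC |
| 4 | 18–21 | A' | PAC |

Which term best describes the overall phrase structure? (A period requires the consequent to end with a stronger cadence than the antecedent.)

The cadence pattern HC–PAC–HC–PAC is weak–strong twice, and phrases 3–4 restate phrases 1–2: a period heard twice, not a double period (which would end weakly at phrase 2).

repeated period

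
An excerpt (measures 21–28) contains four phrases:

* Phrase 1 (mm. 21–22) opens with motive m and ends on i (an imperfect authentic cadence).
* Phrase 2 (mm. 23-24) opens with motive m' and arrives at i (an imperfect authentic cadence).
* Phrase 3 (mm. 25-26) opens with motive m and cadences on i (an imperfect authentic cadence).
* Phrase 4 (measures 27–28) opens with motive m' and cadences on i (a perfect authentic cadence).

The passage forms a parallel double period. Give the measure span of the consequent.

In a double period the four phrases pair into a large antecedent (phrases 1–2, ending imperfect authentic cadence) and a large consequent (phrases 3–4, ending perfect authentic cadence). The consequent spans mm. 25–28.

measures 25–28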